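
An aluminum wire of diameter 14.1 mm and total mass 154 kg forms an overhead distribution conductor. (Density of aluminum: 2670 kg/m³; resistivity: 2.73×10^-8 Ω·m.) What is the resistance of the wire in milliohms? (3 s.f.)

A = π(d/2)² = π(7.0500e-03 m)² = 1.5615e-04 m²
L = m/(density·A) = 154/(2670×1.5615e-04) = 369.4 m
R = ρL/A = (2.73×10^-8)(369.4)/(1.5615e-04) = 64.6 mΩ

64.6 mΩ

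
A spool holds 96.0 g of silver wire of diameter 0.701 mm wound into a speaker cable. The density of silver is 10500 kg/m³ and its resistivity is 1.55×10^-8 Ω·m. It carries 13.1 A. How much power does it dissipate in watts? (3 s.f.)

163 W

A = π(d/2)² = π(3.5050e-04 m)² = 3.8595e-07 m²
L = m/(density·A) = 0.096/(10500×3.8595e-07) = 23.69 m
R = ρL/A = (1.55×10^-8)(23.69)/(3.8595e-07) = 0.9514 Ω
P = I²R = (13.1)² × 0.9514 = 163 W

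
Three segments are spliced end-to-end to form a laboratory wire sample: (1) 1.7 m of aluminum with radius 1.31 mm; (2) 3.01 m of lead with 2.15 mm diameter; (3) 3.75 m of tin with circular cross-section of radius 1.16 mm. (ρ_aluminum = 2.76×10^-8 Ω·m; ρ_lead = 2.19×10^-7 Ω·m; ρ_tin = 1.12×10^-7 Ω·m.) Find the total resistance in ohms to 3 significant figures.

Seg 1: A = πr² = π(1.3100e-03 m)² = 5.391e-06 m²
R_1 = (2.76×10^-8)(1.7)/(5.391e-06) = 0.008703 Ω
Seg 2: A = π(d/2)² = π(1.0750e-03 m)² = 3.631e-06 m²
R_2 = (2.19×10^-7)(3.01)/(3.631e-06) = 0.1816 Ω
Seg 3: A = πr² = π(1.1600e-03 m)² = 4.227e-06 m²
R_3 = (1.12×10^-7)(3.75)/(4.227e-06) = 0.09935 Ω
R_total = R_1 + R_2 + R_3 = 0.290 Ω

0.290 Ω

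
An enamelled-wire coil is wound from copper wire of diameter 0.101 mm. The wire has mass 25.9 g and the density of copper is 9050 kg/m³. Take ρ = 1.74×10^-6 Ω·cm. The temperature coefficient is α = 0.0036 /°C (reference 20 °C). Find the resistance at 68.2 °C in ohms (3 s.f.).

ρ = 1.74×10^-6 Ω·cm = 1.74×10^-8 Ω·m
A = π(d/2)² = π(5.0500e-05 m)² = 8.0118e-09 m²
L = m/(density·A) = 0.0259/(9050×8.0118e-09) = 357.2 m
R = ρL/A = (1.74×10^-8)(357.2)/(8.0118e-09) = 775.8 Ω
R(68.2 °C) = 775.8 × (1 + 0.0036×48.2) = 910 Ω

910 Ω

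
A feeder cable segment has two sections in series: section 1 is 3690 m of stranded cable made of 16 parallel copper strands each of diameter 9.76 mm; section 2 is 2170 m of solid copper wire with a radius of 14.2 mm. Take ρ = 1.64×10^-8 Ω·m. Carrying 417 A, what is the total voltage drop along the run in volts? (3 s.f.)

Section 1: A_strand = π(4.8800e-03)² = 7.482e-05 m²; R₁ = ρL/(N·A_s) = (1.64×10^-8)(3690)/(16×7.482e-05) = 0.05055 Ω
Section 2: A = πr² = π(1.4200e-02 m)² = 6.335e-04 m²
R₂ = (1.64×10^-8)(2170)/(6.335e-04) = 0.05618 Ω
R = R₁ + R₂ = 0.1067 Ω
V = IR = 417 × 0.1067 = 44.5 V

44.5 V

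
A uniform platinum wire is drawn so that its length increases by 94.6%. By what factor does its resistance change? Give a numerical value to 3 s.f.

k = 1 + 94.6/100 = 1.946; volume constant ⇒ A' = A/k, so R' = k²R.
Factor = 3.79

3.79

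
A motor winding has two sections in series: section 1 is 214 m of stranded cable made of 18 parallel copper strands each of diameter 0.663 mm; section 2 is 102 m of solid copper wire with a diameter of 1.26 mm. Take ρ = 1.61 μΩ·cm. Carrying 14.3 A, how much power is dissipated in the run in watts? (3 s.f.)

383 W

ρ = 1.61 μΩ·cm = 1.61×10^-8 Ω·m
Section 1: A_strand = π(3.3150e-04)² = 3.452e-07 m²; R₁ = ρL/(N·A_s) = (1.61×10^-8)(214)/(18×3.452e-07) = 0.5544 Ω
Section 2: A = π(d/2)² = π(6.3000e-04 m)² = 1.247e-06 m²
R₂ = (1.61×10^-8)(102)/(1.247e-06) = 1.317 Ω
R = R₁ + R₂ = 1.871 Ω
P = I²R = (14.3)² × 1.871 = 383 W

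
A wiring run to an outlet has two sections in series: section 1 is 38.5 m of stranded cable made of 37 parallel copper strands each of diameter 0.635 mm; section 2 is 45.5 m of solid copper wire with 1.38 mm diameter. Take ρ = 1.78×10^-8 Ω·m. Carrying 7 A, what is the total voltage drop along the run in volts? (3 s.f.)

Section 1: A_strand = π(3.1750e-04)² = 3.167e-07 m²; R₁ = ρL/(N·A_s) = (1.78×10^-8)(38.5)/(37×3.167e-07) = 0.05848 Ω
Section 2: A = π(d/2)² = π(6.9000e-04 m)² = 1.496e-06 m²
R₂ = (1.78×10^-8)(45.5)/(1.496e-06) = 0.5415 Ω
R = R₁ + R₂ = 0.6 Ω
V = IR = 7 × 0.6 = 4.20 V

4.20 V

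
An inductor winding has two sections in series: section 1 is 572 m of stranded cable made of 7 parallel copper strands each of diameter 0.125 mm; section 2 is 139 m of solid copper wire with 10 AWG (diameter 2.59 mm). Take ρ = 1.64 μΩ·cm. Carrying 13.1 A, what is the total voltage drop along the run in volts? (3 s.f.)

ρ = 1.64 μΩ·cm = 1.64×10^-8 Ω·m
Section 1: A_strand = π(6.2500e-05)² = 1.227e-08 m²; R₁ = ρL/(N·A_s) = (1.64×10^-8)(572)/(7×1.227e-08) = 109.2 Ω
Section 2: A = π(2.59/2 mm)² = π(1.2950e-03 m)² = 5.269e-06 m²
R₂ = (1.64×10^-8)(139)/(5.269e-06) = 0.4327 Ω
R = R₁ + R₂ = 109.6 Ω
V = IR = 13.1 × 109.6 = 1440 V

1440 V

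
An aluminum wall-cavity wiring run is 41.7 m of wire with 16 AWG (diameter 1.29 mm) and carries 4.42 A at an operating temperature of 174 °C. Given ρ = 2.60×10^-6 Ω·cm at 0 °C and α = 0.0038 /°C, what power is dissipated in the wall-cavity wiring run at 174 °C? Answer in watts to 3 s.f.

26.9 W

ρ = 2.60×10^-6 Ω·cm = 2.60×10^-8 Ω·m
A = π(1.29/2 mm)² = π(6.4500e-04 m)² = 1.307e-06 m²
R₍0₎ = ρL/A = (2.60×10^-8)(41.7)/(1.307e-06) = 0.8295 Ω
R₍174₎ = R₍0₎(1 + αΔT) = 0.8295 × (1 + 0.0038×174) = 1.378 Ω
P = I²R = (4.42)² × 1.378 = 26.9 W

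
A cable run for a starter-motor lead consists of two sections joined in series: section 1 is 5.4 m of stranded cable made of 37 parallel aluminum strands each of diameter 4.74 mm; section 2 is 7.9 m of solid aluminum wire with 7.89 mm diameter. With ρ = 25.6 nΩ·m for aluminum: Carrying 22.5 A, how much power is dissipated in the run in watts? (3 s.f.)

2.20 W

ρ = 25.6 nΩ·m = 2.56×10^-8 Ω·m
Section 1: A_strand = π(2.3700e-03)² = 1.765e-05 m²; R₁ = ρL/(N·A_s) = (2.56×10^-8)(5.4)/(37×1.765e-05) = 2.117×10^-4 Ω
Section 2: A = π(d/2)² = π(3.9450e-03 m)² = 4.889e-05 m²
R₂ = (2.56×10^-8)(7.9)/(4.889e-05) = 0.004136 Ω
R = R₁ + R₂ = 0.004348 Ω
P = I²R = (22.5)² × 0.004348 = 2.20 W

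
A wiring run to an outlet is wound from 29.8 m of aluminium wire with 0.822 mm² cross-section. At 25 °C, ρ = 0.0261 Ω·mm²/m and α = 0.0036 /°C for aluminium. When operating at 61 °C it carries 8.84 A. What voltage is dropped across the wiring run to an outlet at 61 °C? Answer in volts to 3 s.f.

9.45 V

ρ = 0.0261 Ω·mm²/m = 2.61×10^-8 Ω·m
A = 0.822 mm² = 8.220e-07 m²
R₍25₎ = ρL/A = (2.61×10^-8)(29.8)/(8.220e-07) = 0.9462 Ω
R₍61₎ = R₍25₎(1 + αΔT) = 0.9462 × (1 + 0.0036×36) = 1.069 Ω
V = IR = 8.84 × 1.069 = 9.45 V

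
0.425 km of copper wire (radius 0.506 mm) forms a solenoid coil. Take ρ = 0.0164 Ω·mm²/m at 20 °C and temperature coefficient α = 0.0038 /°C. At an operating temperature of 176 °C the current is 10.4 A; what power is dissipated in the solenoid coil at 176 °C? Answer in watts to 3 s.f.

ρ = 0.0164 Ω·mm²/m = 1.64×10^-8 Ω·m
A = πr² = π(5.0600e-04 m)² = 8.044e-07 m²
R₍20₎ = ρL/A = (1.64×10^-8)(425)/(8.044e-07) = 8.665 Ω
R₍176₎ = R₍20₎(1 + αΔT) = 8.665 × (1 + 0.0038×156) = 13.8 Ω
P = I²R = (10.4)² × 13.8 = 1490 W

1490 W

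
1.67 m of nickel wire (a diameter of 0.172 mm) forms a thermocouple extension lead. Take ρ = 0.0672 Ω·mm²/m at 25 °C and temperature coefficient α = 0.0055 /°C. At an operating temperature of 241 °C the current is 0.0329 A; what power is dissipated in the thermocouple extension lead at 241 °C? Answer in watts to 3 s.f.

ρ = 0.0672 Ω·mm²/m = 6.72×10^-8 Ω·m
A = π(d/2)² = π(8.6000e-05 m)² = 2.324e-08 m²
R₍25₎ = ρL/A = (6.72×10^-8)(1.67)/(2.324e-08) = 4.83 Ω
R₍241₎ = R₍25₎(1 + αΔT) = 4.83 × (1 + 0.0055×216) = 10.57 Ω
P = I²R = (0.0329)² × 10.57 = 0.0114 W

0.0114 W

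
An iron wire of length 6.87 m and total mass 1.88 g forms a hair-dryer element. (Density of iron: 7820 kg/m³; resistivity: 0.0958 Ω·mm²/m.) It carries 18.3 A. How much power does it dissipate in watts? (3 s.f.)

ρ = 0.0958 Ω·mm²/m = 9.58×10^-8 Ω·m
A = m/(density·L) = 0.00188/(7820×6.87) = 3.4994e-08 m²
R = ρL/A = (9.58×10^-8)(6.87)/(3.4994e-08) = 18.81 Ω
P = I²R = (18.3)² × 18.81 = 6300 W

6300 W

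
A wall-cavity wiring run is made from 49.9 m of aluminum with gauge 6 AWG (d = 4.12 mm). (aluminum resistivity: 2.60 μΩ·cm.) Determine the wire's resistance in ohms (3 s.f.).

0.0973 Ω

ρ = 2.60 μΩ·cm = 2.60×10^-8 Ω·m
A = π(4.12/2 mm)² = π(2.0600e-03 m)² = 1.333e-05 m²
R = ρL/A = (2.60×10^-8)(49.9 m)/(1.333e-05 m²) = 0.0973 Ω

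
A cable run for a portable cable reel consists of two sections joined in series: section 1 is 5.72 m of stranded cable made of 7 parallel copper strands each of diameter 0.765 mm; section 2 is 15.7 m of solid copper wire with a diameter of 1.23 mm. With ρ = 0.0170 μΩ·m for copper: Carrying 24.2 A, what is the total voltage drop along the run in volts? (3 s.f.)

ρ = 0.0170 μΩ·m = 1.70×10^-8 Ω·m
Section 1: A_strand = π(3.8250e-04)² = 4.596e-07 m²; R₁ = ρL/(N·A_s) = (1.70×10^-8)(5.72)/(7×4.596e-07) = 0.03022 Ω
Section 2: A = π(d/2)² = π(6.1500e-04 m)² = 1.188e-06 m²
R₂ = (1.70×10^-8)(15.7)/(1.188e-06) = 0.2246 Ω
R = R₁ + R₂ = 0.2548 Ω
V = IR = 24.2 × 0.2548 = 6.17 V

6.17 V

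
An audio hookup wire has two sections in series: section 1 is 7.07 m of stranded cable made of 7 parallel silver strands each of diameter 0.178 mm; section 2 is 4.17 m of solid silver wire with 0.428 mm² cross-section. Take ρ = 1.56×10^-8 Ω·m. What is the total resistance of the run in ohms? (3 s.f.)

0.785 Ω

Section 1: A_strand = π(8.9000e-05)² = 2.488e-08 m²; R₁ = ρL/(N·A_s) = (1.56×10^-8)(7.07)/(7×2.488e-08) = 0.6332 Ω
Section 2: A = 0.428 mm² = 4.280e-07 m²
R₂ = (1.56×10^-8)(4.17)/(4.280e-07) = 0.152 Ω
R = R₁ + R₂ = 0.785 Ω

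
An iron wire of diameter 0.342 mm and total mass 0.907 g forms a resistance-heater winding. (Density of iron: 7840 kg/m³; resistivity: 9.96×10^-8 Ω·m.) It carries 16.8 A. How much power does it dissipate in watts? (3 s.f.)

A = π(d/2)² = π(1.7100e-04 m)² = 9.1863e-08 m²
L = m/(density·A) = 9.070×10^-4/(7840×9.1863e-08) = 1.259 m
R = ρL/A = (9.96×10^-8)(1.259)/(9.1863e-08) = 1.365 Ω
P = I²R = (16.8)² × 1.365 = 385 W

385 W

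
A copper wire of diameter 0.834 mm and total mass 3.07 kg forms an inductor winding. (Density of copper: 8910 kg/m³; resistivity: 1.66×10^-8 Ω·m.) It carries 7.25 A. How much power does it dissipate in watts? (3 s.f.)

A = π(d/2)² = π(4.1700e-04 m)² = 5.4629e-07 m²
L = m/(density·A) = 3.07/(8910×5.4629e-07) = 630.7 m
R = ρL/A = (1.66×10^-8)(630.7)/(5.4629e-07) = 19.17 Ω
P = I²R = (7.25)² × 19.17 = 1010 W

1010 W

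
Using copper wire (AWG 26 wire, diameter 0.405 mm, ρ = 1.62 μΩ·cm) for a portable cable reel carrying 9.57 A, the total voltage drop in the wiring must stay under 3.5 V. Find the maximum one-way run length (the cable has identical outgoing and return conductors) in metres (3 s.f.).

1.45 m

ρ = 1.62 μΩ·cm = 1.62×10^-8 Ω·m
A = π(0.405/2 mm)² = π(2.0250e-04 m)² = 1.288e-07 m²
L_max = V_max·A/(2·ρI) = (3.5)(1.288e-07)/(2×1.62×10^-8×9.57) = 1.45 m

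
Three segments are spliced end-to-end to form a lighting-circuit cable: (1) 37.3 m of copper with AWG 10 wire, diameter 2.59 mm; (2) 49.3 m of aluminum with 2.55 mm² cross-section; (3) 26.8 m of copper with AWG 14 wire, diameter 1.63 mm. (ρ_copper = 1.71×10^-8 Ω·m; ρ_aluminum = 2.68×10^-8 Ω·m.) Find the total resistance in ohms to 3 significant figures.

0.859 Ω

Seg 1: A = π(2.59/2 mm)² = π(1.2950e-03 m)² = 5.269e-06 m²
R_1 = (1.71×10^-8)(37.3)/(5.269e-06) = 0.1211 Ω
Seg 2: A = 2.55 mm² = 2.550e-06 m²
R_2 = (2.68×10^-8)(49.3)/(2.550e-06) = 0.5181 Ω
Seg 3: A = π(1.63/2 mm)² = π(8.1500e-04 m)² = 2.087e-06 m²
R_3 = (1.71×10^-8)(26.8)/(2.087e-06) = 0.2196 Ω
R_total = R_1 + R_2 + R_3 = 0.859 Ω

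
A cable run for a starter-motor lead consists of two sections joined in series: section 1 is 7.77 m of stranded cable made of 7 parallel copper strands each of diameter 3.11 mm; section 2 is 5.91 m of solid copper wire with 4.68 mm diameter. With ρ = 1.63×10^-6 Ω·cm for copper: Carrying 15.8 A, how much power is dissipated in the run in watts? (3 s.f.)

ρ = 1.63×10^-6 Ω·cm = 1.63×10^-8 Ω·m
Section 1: A_strand = π(1.5550e-03)² = 7.596e-06 m²; R₁ = ρL/(N·A_s) = (1.63×10^-8)(7.77)/(7×7.596e-06) = 0.002382 Ω
Section 2: A = π(d/2)² = π(2.3400e-03 m)² = 1.720e-05 m²
R₂ = (1.63×10^-8)(5.91)/(1.720e-05) = 0.0056 Ω
R = R₁ + R₂ = 0.007982 Ω
P = I²R = (15.8)² × 0.007982 = 1.99 W

1.99 W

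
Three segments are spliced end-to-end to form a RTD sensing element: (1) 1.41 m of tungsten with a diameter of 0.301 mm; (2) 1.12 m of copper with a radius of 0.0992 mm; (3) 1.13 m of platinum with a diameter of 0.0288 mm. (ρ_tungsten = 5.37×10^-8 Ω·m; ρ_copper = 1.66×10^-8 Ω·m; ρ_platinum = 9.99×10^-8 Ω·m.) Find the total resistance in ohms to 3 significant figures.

175 Ω

Seg 1: A = π(d/2)² = π(1.5050e-04 m)² = 7.116e-08 m²
R_1 = (5.37×10^-8)(1.41)/(7.116e-08) = 1.064 Ω
Seg 2: A = πr² = π(9.9200e-05 m)² = 3.092e-08 m²
R_2 = (1.66×10^-8)(1.12)/(3.092e-08) = 0.6014 Ω
Seg 3: A = π(d/2)² = π(1.4400e-05 m)² = 6.514e-10 m²
R_3 = (9.99×10^-8)(1.13)/(6.514e-10) = 173.3 Ω
R_total = R_1 + R_2 + R_3 = 175 Ω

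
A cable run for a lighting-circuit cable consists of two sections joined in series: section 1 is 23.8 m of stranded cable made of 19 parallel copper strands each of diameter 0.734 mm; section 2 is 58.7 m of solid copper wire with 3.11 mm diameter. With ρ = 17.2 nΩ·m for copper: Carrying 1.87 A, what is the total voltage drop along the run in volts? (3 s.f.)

0.344 V

ρ = 17.2 nΩ·m = 1.72×10^-8 Ω·m
Section 1: A_strand = π(3.6700e-04)² = 4.231e-07 m²; R₁ = ρL/(N·A_s) = (1.72×10^-8)(23.8)/(19×4.231e-07) = 0.05092 Ω
Section 2: A = π(d/2)² = π(1.5550e-03 m)² = 7.596e-06 m²
R₂ = (1.72×10^-8)(58.7)/(7.596e-06) = 0.1329 Ω
R = R₁ + R₂ = 0.1838 Ω
V = IR = 1.87 × 0.1838 = 0.344 V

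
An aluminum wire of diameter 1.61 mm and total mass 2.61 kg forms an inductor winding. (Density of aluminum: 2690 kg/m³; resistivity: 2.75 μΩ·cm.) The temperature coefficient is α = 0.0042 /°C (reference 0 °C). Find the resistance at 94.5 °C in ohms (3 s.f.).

8.99 Ω

ρ = 2.75 μΩ·cm = 2.75×10^-8 Ω·m
A = π(d/2)² = π(8.0500e-04 m)² = 2.0358e-06 m²
L = m/(density·A) = 2.61/(2690×2.0358e-06) = 476.6 m
R = ρL/A = (2.75×10^-8)(476.6)/(2.0358e-06) = 6.438 Ω
R(94.5 °C) = 6.438 × (1 + 0.0042×94.5) = 8.99 Ω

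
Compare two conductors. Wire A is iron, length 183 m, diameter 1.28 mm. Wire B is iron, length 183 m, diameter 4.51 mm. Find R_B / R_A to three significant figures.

0.0806

R ∝ ρL/d², so R_B/R_A = (d_A/d_B)²
= (1.28/4.51)² = 0.0806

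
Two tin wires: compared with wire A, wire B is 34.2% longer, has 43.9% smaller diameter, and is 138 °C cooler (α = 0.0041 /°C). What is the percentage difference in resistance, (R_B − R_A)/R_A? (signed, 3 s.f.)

85.1%

R ∝ ρL/d² with ρ ∝ (1+αΔT), so R_B/R_A = (1 + 34.2/100) × (1 − 43.9/100)⁻² × (1 − 0.0041×138)
= 1.342 × 3.177 × 0.4342 = 1.851
(R_B − R_A)/R_A = 1.851 − 1 = 85.1%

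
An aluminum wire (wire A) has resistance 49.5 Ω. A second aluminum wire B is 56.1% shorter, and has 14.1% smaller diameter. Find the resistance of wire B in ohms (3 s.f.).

R ∝ L/d², so R_B/R_A = (1 − 56.1/100) × (1 − 14.1/100)⁻²
= 0.439 × 1.355 = 0.5949
R_B = 0.5949 × 49.5 = 29.4 Ω

29.4 Ω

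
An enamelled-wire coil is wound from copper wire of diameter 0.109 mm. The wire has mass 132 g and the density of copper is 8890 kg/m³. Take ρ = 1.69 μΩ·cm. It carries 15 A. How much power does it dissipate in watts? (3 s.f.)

6.48×10^5 W

ρ = 1.69 μΩ·cm = 1.69×10^-8 Ω·m
A = π(d/2)² = π(5.4500e-05 m)² = 9.3313e-09 m²
L = m/(density·A) = 0.132/(8890×9.3313e-09) = 1591 m
R = ρL/A = (1.69×10^-8)(1591)/(9.3313e-09) = 2882 Ω
P = I²R = (15)² × 2882 = 6.48×10^5 W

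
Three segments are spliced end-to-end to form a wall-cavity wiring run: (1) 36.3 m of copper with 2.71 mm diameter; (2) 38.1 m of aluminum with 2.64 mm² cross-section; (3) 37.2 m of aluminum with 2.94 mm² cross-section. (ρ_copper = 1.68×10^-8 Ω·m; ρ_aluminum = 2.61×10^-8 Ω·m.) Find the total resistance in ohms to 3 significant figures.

Seg 1: A = π(d/2)² = π(1.3550e-03 m)² = 5.768e-06 m²
R_1 = (1.68×10^-8)(36.3)/(5.768e-06) = 0.1057 Ω
Seg 2: A = 2.64 mm² = 2.640e-06 m²
R_2 = (2.61×10^-8)(38.1)/(2.640e-06) = 0.3767 Ω
Seg 3: A = 2.94 mm² = 2.940e-06 m²
R_3 = (2.61×10^-8)(37.2)/(2.940e-06) = 0.3302 Ω
R_total = R_1 + R_2 + R_3 = 0.813 Ω

0.813 Ω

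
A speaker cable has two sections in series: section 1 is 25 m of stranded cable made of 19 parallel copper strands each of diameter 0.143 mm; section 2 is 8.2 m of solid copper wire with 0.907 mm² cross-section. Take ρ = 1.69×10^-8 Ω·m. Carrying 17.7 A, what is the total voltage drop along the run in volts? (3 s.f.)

27.2 V

Section 1: A_strand = π(7.1500e-05)² = 1.606e-08 m²; R₁ = ρL/(N·A_s) = (1.69×10^-8)(25)/(19×1.606e-08) = 1.385 Ω
Section 2: A = 0.907 mm² = 9.070e-07 m²
R₂ = (1.69×10^-8)(8.2)/(9.070e-07) = 0.1528 Ω
R = R₁ + R₂ = 1.537 Ω
V = IR = 17.7 × 1.537 = 27.2 V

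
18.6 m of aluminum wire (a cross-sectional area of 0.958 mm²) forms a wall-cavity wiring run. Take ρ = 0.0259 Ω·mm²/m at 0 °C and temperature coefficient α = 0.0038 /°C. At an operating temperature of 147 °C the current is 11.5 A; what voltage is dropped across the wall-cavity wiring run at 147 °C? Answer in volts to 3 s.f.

ρ = 0.0259 Ω·mm²/m = 2.59×10^-8 Ω·m
A = 0.958 mm² = 9.580e-07 m²
R₍0₎ = ρL/A = (2.59×10^-8)(18.6)/(9.580e-07) = 0.5029 Ω
R₍147₎ = R₍0₎(1 + αΔT) = 0.5029 × (1 + 0.0038×147) = 0.7838 Ω
V = IR = 11.5 × 0.7838 = 9.01 V

9.01 V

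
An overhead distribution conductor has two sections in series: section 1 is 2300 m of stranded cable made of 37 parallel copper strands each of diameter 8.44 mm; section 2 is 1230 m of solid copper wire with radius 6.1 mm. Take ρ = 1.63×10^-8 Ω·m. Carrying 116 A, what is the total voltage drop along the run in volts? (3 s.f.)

Section 1: A_strand = π(4.2200e-03)² = 5.595e-05 m²; R₁ = ρL/(N·A_s) = (1.63×10^-8)(2300)/(37×5.595e-05) = 0.01811 Ω
Section 2: A = πr² = π(6.1000e-03 m)² = 1.169e-04 m²
R₂ = (1.63×10^-8)(1230)/(1.169e-04) = 0.1715 Ω
R = R₁ + R₂ = 0.1896 Ω
V = IR = 116 × 0.1896 = 22.0 V

22.0 V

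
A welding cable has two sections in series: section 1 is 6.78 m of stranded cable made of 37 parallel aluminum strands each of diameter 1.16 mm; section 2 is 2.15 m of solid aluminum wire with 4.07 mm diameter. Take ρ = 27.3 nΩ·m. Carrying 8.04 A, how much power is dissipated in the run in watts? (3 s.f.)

0.598 W

ρ = 27.3 nΩ·m = 2.73×10^-8 Ω·m
Section 1: A_strand = π(5.8000e-04)² = 1.057e-06 m²; R₁ = ρL/(N·A_s) = (2.73×10^-8)(6.78)/(37×1.057e-06) = 0.004734 Ω
Section 2: A = π(d/2)² = π(2.0350e-03 m)² = 1.301e-05 m²
R₂ = (2.73×10^-8)(2.15)/(1.301e-05) = 0.004512 Ω
R = R₁ + R₂ = 0.009245 Ω
P = I²R = (8.04)² × 0.009245 = 0.598 W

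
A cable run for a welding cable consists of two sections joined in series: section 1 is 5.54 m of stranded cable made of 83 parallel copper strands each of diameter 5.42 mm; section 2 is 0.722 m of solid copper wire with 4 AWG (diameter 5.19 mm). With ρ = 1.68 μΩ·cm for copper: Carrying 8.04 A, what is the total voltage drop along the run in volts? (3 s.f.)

ρ = 1.68 μΩ·cm = 1.68×10^-8 Ω·m
Section 1: A_strand = π(2.7100e-03)² = 2.307e-05 m²; R₁ = ρL/(N·A_s) = (1.68×10^-8)(5.54)/(83×2.307e-05) = 4.860×10^-5 Ω
Section 2: A = π(5.19/2 mm)² = π(2.5950e-03 m)² = 2.116e-05 m²
R₂ = (1.68×10^-8)(0.722)/(2.116e-05) = 5.734×10^-4 Ω
R = R₁ + R₂ = 6.220×10^-4 Ω
V = IR = 8.04 × 6.220×10^-4 = 0.00500 V

0.00500 V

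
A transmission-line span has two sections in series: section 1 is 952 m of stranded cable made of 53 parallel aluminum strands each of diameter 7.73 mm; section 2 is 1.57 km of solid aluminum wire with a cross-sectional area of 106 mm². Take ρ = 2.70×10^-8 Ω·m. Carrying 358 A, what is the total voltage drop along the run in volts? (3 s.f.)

147 V

Section 1: A_strand = π(3.8650e-03)² = 4.693e-05 m²; R₁ = ρL/(N·A_s) = (2.70×10^-8)(952)/(53×4.693e-05) = 0.01033 Ω
Section 2: A = 106 mm² = 1.060e-04 m²
R₂ = (2.70×10^-8)(1570)/(1.060e-04) = 0.3999 Ω
R = R₁ + R₂ = 0.4102 Ω
V = IR = 358 × 0.4102 = 147 V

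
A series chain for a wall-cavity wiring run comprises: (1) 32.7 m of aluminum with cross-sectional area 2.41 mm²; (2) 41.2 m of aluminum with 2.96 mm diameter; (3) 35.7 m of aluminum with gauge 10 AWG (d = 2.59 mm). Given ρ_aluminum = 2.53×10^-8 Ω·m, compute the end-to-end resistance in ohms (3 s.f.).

Seg 1: A = 2.41 mm² = 2.410e-06 m²
R_1 = (2.53×10^-8)(32.7)/(2.410e-06) = 0.3433 Ω
Seg 2: A = π(d/2)² = π(1.4800e-03 m)² = 6.881e-06 m²
R_2 = (2.53×10^-8)(41.2)/(6.881e-06) = 0.1515 Ω
Seg 3: A = π(2.59/2 mm)² = π(1.2950e-03 m)² = 5.269e-06 m²
R_3 = (2.53×10^-8)(35.7)/(5.269e-06) = 0.1714 Ω
R_total = R_1 + R_2 + R_3 = 0.666 Ω

0.666 Ω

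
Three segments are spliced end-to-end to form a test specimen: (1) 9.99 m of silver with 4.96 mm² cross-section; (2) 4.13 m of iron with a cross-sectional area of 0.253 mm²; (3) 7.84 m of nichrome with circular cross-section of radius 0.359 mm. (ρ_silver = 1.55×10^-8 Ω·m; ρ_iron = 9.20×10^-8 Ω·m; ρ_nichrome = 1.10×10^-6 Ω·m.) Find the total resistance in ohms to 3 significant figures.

22.8 Ω

Seg 1: A = 4.96 mm² = 4.960e-06 m²
R_1 = (1.55×10^-8)(9.99)/(4.960e-06) = 0.03122 Ω
Seg 2: A = 0.253 mm² = 2.530e-07 m²
R_2 = (9.20×10^-8)(4.13)/(2.530e-07) = 1.502 Ω
Seg 3: A = πr² = π(3.5900e-04 m)² = 4.049e-07 m²
R_3 = (1.10×10^-6)(7.84)/(4.049e-07) = 21.3 Ω
R_total = R_1 + R_2 + R_3 = 22.8 Ω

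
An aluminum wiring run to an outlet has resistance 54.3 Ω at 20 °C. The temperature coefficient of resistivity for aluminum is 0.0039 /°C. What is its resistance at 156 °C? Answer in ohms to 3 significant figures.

ΔT = 156 − 20 = 136 °C
R = R₀(1 + αΔT) = 54.3 × (1 + 0.0039×136) = 54.3 × 1.53 = 83.1 Ω

83.1 Ω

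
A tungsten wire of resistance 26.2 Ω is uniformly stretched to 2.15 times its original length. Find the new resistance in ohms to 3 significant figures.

121 Ω

Volume constant ⇒ A' = A/k with k = 2.15. R' = ρ(kL)/(A/k) = k²R.
R' = 4.622 × 26.2 = 121 Ω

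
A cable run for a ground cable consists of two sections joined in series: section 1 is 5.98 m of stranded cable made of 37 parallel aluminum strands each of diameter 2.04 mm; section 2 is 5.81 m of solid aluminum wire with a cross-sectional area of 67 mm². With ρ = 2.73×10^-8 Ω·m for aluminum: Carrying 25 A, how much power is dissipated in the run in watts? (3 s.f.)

2.32 W

Section 1: A_strand = π(1.0200e-03)² = 3.269e-06 m²; R₁ = ρL/(N·A_s) = (2.73×10^-8)(5.98)/(37×3.269e-06) = 0.00135 Ω
Section 2: A = 67 mm² = 6.700e-05 m²
R₂ = (2.73×10^-8)(5.81)/(6.700e-05) = 0.002367 Ω
R = R₁ + R₂ = 0.003717 Ω
P = I²R = (25)² × 0.003717 = 2.32 W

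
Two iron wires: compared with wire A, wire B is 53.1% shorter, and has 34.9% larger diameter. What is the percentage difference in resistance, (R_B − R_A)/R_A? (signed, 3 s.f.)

R ∝ L/d², so R_B/R_A = (1 − 53.1/100) × (1 + 34.9/100)⁻²
= 0.469 × 0.5495 = 0.2577
(R_B − R_A)/R_A = 0.2577 − 1 = -74.2%

-74.2%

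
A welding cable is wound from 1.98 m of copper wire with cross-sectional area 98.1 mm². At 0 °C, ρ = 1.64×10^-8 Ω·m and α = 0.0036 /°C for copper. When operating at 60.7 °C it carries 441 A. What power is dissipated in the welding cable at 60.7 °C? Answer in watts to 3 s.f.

78.4 W

A = 98.1 mm² = 9.810e-05 m²
R₍0₎ = ρL/A = (1.64×10^-8)(1.98)/(9.810e-05) = 3.310×10^-4 Ω
R₍60.7₎ = R₍0₎(1 + αΔT) = 3.310×10^-4 × (1 + 0.0036×60.7) = 4.033×10^-4 Ω
P = I²R = (441)² × 4.033×10^-4 = 78.4 W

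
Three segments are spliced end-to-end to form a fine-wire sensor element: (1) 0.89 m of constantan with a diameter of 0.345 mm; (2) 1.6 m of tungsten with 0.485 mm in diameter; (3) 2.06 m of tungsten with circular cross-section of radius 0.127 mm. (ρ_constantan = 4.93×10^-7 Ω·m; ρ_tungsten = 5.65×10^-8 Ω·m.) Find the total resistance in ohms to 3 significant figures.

7.48 Ω

Seg 1: A = π(d/2)² = π(1.7250e-04 m)² = 9.348e-08 m²
R_1 = (4.93×10^-7)(0.89)/(9.348e-08) = 4.694 Ω
Seg 2: A = π(d/2)² = π(2.4250e-04 m)² = 1.847e-07 m²
R_2 = (5.65×10^-8)(1.6)/(1.847e-07) = 0.4893 Ω
Seg 3: A = πr² = π(1.2700e-04 m)² = 5.067e-08 m²
R_3 = (5.65×10^-8)(2.06)/(5.067e-08) = 2.297 Ω
R_total = R_1 + R_2 + R_3 = 7.48 Ω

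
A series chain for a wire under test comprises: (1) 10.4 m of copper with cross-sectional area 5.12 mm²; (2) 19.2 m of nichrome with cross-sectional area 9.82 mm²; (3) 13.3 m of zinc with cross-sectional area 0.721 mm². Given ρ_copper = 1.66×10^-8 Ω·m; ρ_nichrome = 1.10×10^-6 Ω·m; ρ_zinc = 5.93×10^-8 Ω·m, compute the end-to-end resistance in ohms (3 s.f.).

3.28 Ω

Seg 1: A = 5.12 mm² = 5.120e-06 m²
R_1 = (1.66×10^-8)(10.4)/(5.120e-06) = 0.03372 Ω
Seg 2: A = 9.82 mm² = 9.820e-06 m²
R_2 = (1.10×10^-6)(19.2)/(9.820e-06) = 2.151 Ω
Seg 3: A = 0.721 mm² = 7.210e-07 m²
R_3 = (5.93×10^-8)(13.3)/(7.210e-07) = 1.094 Ω
R_total = R_1 + R_2 + R_3 = 3.28 Ω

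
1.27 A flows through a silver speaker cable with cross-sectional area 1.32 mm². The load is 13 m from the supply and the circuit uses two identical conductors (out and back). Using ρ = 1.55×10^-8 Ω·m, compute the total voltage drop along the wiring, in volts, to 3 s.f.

0.388 V

A = 1.32 mm² = 1.320e-06 m²
Total conductor length (both ways) L = 2 × 13 = 26 m
R = ρL/A = (1.55×10^-8)(26)/(1.320e-06) = 0.3053 Ω
V = IR = 1.27 × 0.3053 = 0.388 V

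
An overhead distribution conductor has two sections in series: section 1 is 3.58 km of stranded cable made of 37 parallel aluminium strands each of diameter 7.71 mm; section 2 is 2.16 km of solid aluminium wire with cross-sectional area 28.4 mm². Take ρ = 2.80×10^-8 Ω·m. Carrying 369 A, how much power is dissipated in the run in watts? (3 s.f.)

Section 1: A_strand = π(3.8550e-03)² = 4.669e-05 m²; R₁ = ρL/(N·A_s) = (2.80×10^-8)(3580)/(37×4.669e-05) = 0.05803 Ω
Section 2: A = 28.4 mm² = 2.840e-05 m²
R₂ = (2.80×10^-8)(2160)/(2.840e-05) = 2.13 Ω
R = R₁ + R₂ = 2.188 Ω
P = I²R = (369)² × 2.188 = 2.98×10^5 W

2.98×10^5 W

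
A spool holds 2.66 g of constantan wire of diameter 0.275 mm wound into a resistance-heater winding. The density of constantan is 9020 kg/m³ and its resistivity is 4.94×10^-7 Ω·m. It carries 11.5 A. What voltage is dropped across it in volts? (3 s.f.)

475 V

A = π(d/2)² = π(1.3750e-04 m)² = 5.9396e-08 m²
L = m/(density·A) = 0.00266/(9020×5.9396e-08) = 4.965 m
R = ρL/A = (4.94×10^-7)(4.965)/(5.9396e-08) = 41.29 Ω
V = IR = 11.5 × 41.29 = 475 V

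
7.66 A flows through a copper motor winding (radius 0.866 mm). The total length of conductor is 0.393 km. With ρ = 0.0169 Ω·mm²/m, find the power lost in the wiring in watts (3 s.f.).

165 W

ρ = 0.0169 Ω·mm²/m = 1.69×10^-8 Ω·m
A = πr² = π(8.6600e-04 m)² = 2.356e-06 m²
R = ρL/A = (1.69×10^-8)(393)/(2.356e-06) = 2.819 Ω
P = I²R = (7.66)² × 2.819 = 165 W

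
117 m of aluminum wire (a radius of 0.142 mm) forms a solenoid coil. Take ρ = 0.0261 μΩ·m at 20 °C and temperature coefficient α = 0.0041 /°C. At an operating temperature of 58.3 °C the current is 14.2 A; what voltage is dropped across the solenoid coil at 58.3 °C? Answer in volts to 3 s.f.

ρ = 0.0261 μΩ·m = 2.61×10^-8 Ω·m
A = πr² = π(1.4200e-04 m)² = 6.335e-08 m²
R₍20₎ = ρL/A = (2.61×10^-8)(117)/(6.335e-08) = 48.21 Ω
R₍58.3₎ = R₍20₎(1 + αΔT) = 48.21 × (1 + 0.0041×38.3) = 55.78 Ω
V = IR = 14.2 × 55.78 = 792 V

792 V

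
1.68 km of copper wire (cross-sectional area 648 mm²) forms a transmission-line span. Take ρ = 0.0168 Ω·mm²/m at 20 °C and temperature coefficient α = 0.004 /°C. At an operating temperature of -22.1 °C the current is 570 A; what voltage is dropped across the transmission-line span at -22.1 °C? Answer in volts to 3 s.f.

20.6 V

ρ = 0.0168 Ω·mm²/m = 1.68×10^-8 Ω·m
A = 648 mm² = 6.480e-04 m²
R₍20₎ = ρL/A = (1.68×10^-8)(1680)/(6.480e-04) = 0.04356 Ω
R₍-22.1₎ = R₍20₎(1 + αΔT) = 0.04356 × (1 + 0.004×-42.1) = 0.03622 Ω
V = IR = 570 × 0.03622 = 20.6 V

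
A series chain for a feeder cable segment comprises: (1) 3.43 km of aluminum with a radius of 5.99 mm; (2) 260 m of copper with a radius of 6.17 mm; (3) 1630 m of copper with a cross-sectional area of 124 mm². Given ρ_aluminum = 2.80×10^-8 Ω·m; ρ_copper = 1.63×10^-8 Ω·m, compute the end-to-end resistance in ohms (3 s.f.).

1.10 Ω

Seg 1: A = πr² = π(5.9900e-03 m)² = 1.127e-04 m²
R_1 = (2.80×10^-8)(3430)/(1.127e-04) = 0.852 Ω
Seg 2: A = πr² = π(6.1700e-03 m)² = 1.196e-04 m²
R_2 = (1.63×10^-8)(260)/(1.196e-04) = 0.03544 Ω
Seg 3: A = 124 mm² = 1.240e-04 m²
R_3 = (1.63×10^-8)(1630)/(1.240e-04) = 0.2143 Ω
R_total = R_1 + R_2 + R_3 = 1.10 Ω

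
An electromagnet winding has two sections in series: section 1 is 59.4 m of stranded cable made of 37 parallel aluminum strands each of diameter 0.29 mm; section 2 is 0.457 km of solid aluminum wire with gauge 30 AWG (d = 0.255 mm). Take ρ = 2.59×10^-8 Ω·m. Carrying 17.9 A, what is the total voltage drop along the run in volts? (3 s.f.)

4160 V

Section 1: A_strand = π(1.4500e-04)² = 6.605e-08 m²; R₁ = ρL/(N·A_s) = (2.59×10^-8)(59.4)/(37×6.605e-08) = 0.6295 Ω
Section 2: A = π(0.255/2 mm)² = π(1.2750e-04 m)² = 5.107e-08 m²
R₂ = (2.59×10^-8)(457)/(5.107e-08) = 231.8 Ω
R = R₁ + R₂ = 232.4 Ω
V = IR = 17.9 × 232.4 = 4160 V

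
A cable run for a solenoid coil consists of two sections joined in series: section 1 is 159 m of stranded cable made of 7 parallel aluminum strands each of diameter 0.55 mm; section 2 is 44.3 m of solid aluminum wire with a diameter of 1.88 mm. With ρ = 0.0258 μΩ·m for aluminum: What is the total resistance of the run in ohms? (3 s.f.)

ρ = 0.0258 μΩ·m = 2.58×10^-8 Ω·m
Section 1: A_strand = π(2.7500e-04)² = 2.376e-07 m²; R₁ = ρL/(N·A_s) = (2.58×10^-8)(159)/(7×2.376e-07) = 2.467 Ω
Section 2: A = π(d/2)² = π(9.4000e-04 m)² = 2.776e-06 m²
R₂ = (2.58×10^-8)(44.3)/(2.776e-06) = 0.4117 Ω
R = R₁ + R₂ = 2.88 Ω

2.88 Ω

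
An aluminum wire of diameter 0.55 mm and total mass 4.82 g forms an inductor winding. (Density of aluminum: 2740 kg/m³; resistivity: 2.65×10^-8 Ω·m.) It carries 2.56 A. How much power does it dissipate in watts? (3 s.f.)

A = π(d/2)² = π(2.7500e-04 m)² = 2.3758e-07 m²
L = m/(density·A) = 0.00482/(2740×2.3758e-07) = 7.404 m
R = ρL/A = (2.65×10^-8)(7.404)/(2.3758e-07) = 0.8259 Ω
P = I²R = (2.56)² × 0.8259 = 5.41 W

5.41 W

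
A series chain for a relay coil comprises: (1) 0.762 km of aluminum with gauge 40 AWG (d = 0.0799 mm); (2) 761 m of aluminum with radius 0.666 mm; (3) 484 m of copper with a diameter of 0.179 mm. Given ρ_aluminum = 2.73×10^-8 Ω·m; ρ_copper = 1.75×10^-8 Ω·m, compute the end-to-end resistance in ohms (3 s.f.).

4500 Ω

Seg 1: A = π(0.0799/2 mm)² = π(3.9950e-05 m)² = 5.014e-09 m²
R_1 = (2.73×10^-8)(762)/(5.014e-09) = 4149 Ω
Seg 2: A = πr² = π(6.6600e-04 m)² = 1.393e-06 m²
R_2 = (2.73×10^-8)(761)/(1.393e-06) = 14.91 Ω
Seg 3: A = π(d/2)² = π(8.9500e-05 m)² = 2.516e-08 m²
R_3 = (1.75×10^-8)(484)/(2.516e-08) = 336.6 Ω
R_total = R_1 + R_2 + R_3 = 4500 Ω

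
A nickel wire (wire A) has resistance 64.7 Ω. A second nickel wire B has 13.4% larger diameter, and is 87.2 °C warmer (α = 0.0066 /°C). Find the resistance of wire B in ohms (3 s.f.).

79.3 Ω

R ∝ ρL/d² with ρ ∝ (1+αΔT), so R_B/R_A = (1 + 13.4/100)⁻² × (1 + 0.0066×87.2)
= 0.7776 × 1.575 = 1.225
R_B = 1.225 × 64.7 = 79.3 Ω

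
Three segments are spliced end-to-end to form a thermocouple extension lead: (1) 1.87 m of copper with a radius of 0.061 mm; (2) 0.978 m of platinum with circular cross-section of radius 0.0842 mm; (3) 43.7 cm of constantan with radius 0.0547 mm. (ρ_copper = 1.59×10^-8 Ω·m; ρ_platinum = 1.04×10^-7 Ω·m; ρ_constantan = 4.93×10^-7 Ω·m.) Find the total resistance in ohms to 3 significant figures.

30.0 Ω

Seg 1: A = πr² = π(6.1000e-05 m)² = 1.169e-08 m²
R_1 = (1.59×10^-8)(1.87)/(1.169e-08) = 2.543 Ω
Seg 2: A = πr² = π(8.4200e-05 m)² = 2.227e-08 m²
R_2 = (1.04×10^-7)(0.978)/(2.227e-08) = 4.567 Ω
Seg 3: A = πr² = π(5.4700e-05 m)² = 9.400e-09 m²
R_3 = (4.93×10^-7)(0.437)/(9.400e-09) = 22.92 Ω
R_total = R_1 + R_2 + R_3 = 30.0 Ω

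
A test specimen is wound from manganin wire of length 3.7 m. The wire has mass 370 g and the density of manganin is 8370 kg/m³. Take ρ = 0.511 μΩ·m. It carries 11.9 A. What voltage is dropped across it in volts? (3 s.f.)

ρ = 0.511 μΩ·m = 5.11×10^-7 Ω·m
A = m/(density·L) = 0.37/(8370×3.7) = 1.1947e-05 m²
R = ρL/A = (5.11×10^-7)(3.7)/(1.1947e-05) = 0.1583 Ω
V = IR = 11.9 × 0.1583 = 1.88 V

1.88 V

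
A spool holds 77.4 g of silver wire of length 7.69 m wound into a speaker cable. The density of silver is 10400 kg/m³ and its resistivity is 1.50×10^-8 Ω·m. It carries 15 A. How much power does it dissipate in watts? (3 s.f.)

A = m/(density·L) = 0.0774/(10400×7.69) = 9.6779e-07 m²
R = ρL/A = (1.50×10^-8)(7.69)/(9.6779e-07) = 0.1192 Ω
P = I²R = (15)² × 0.1192 = 26.8 W

26.8 W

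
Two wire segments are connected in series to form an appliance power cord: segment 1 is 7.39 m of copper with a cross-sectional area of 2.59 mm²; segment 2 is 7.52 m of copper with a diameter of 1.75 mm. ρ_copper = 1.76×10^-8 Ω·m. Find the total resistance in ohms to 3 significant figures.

0.105 Ω

Segment 1: A = 2.59 mm² = 2.590e-06 m²
R₁ = ρL/A = (1.76×10^-8)(7.39)/(2.590e-06) = 0.05022 Ω
Segment 2: A = π(d/2)² = π(8.7500e-04 m)² = 2.405e-06 m²
R₂ = (1.76×10^-8)(7.52)/(2.405e-06) = 0.05503 Ω
R = R₁ + R₂ = 0.105 Ω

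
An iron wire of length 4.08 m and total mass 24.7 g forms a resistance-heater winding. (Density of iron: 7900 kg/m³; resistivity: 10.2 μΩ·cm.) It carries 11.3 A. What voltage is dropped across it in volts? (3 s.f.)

6.14 V

ρ = 10.2 μΩ·cm = 1.02×10^-7 Ω·m
A = m/(density·L) = 0.0247/(7900×4.08) = 7.6632e-07 m²
R = ρL/A = (1.02×10^-7)(4.08)/(7.6632e-07) = 0.5431 Ω
V = IR = 11.3 × 0.5431 = 6.14 V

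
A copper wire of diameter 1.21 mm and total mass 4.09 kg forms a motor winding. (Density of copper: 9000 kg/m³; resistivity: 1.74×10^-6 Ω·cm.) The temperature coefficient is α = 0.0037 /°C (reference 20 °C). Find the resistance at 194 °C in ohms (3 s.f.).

ρ = 1.74×10^-6 Ω·cm = 1.74×10^-8 Ω·m
A = π(d/2)² = π(6.0500e-04 m)² = 1.1499e-06 m²
L = m/(density·A) = 4.09/(9000×1.1499e-06) = 395.2 m
R = ρL/A = (1.74×10^-8)(395.2)/(1.1499e-06) = 5.98 Ω
R(194 °C) = 5.98 × (1 + 0.0037×174) = 9.83 Ω

9.83 Ω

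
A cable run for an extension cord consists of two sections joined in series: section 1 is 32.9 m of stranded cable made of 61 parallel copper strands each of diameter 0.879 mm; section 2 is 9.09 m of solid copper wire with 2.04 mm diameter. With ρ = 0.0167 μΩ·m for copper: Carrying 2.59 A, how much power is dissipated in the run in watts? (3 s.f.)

0.411 W

ρ = 0.0167 μΩ·m = 1.67×10^-8 Ω·m
Section 1: A_strand = π(4.3950e-04)² = 6.068e-07 m²; R₁ = ρL/(N·A_s) = (1.67×10^-8)(32.9)/(61×6.068e-07) = 0.01484 Ω
Section 2: A = π(d/2)² = π(1.0200e-03 m)² = 3.269e-06 m²
R₂ = (1.67×10^-8)(9.09)/(3.269e-06) = 0.04644 Ω
R = R₁ + R₂ = 0.06129 Ω
P = I²R = (2.59)² × 0.06129 = 0.411 W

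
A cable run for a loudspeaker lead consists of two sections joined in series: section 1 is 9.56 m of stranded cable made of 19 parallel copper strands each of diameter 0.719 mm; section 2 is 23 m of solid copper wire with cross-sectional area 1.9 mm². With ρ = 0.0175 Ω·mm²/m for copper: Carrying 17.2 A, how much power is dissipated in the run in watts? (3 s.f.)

ρ = 0.0175 Ω·mm²/m = 1.75×10^-8 Ω·m
Section 1: A_strand = π(3.5950e-04)² = 4.060e-07 m²; R₁ = ρL/(N·A_s) = (1.75×10^-8)(9.56)/(19×4.060e-07) = 0.02169 Ω
Section 2: A = 1.9 mm² = 1.900e-06 m²
R₂ = (1.75×10^-8)(23)/(1.900e-06) = 0.2118 Ω
R = R₁ + R₂ = 0.2335 Ω
P = I²R = (17.2)² × 0.2335 = 69.1 W

69.1 W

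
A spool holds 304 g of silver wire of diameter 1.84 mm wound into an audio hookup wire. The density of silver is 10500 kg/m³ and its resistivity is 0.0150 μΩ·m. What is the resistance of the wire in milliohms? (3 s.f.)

61.4 mΩ

ρ = 0.0150 μΩ·m = 1.50×10^-8 Ω·m
A = π(d/2)² = π(9.2000e-04 m)² = 2.6590e-06 m²
L = m/(density·A) = 0.304/(10500×2.6590e-06) = 10.89 m
R = ρL/A = (1.50×10^-8)(10.89)/(2.6590e-06) = 61.4 mΩ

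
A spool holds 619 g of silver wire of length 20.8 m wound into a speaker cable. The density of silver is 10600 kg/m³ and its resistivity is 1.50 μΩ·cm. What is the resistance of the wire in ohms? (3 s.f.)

0.111 Ω

ρ = 1.50 μΩ·cm = 1.50×10^-8 Ω·m
A = m/(density·L) = 0.619/(10600×20.8) = 2.8075e-06 m²
R = ρL/A = (1.50×10^-8)(20.8)/(2.8075e-06) = 0.111 Ω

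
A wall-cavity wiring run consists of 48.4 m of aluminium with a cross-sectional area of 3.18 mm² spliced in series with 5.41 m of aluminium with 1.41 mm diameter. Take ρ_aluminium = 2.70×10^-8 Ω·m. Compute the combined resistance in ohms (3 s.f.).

Segment 1: A = 3.18 mm² = 3.180e-06 m²
R₁ = ρL/A = (2.70×10^-8)(48.4)/(3.180e-06) = 0.4109 Ω
Segment 2: A = π(d/2)² = π(7.0500e-04 m)² = 1.561e-06 m²
R₂ = (2.70×10^-8)(5.41)/(1.561e-06) = 0.09355 Ω
R = R₁ + R₂ = 0.504 Ω

0.504 Ω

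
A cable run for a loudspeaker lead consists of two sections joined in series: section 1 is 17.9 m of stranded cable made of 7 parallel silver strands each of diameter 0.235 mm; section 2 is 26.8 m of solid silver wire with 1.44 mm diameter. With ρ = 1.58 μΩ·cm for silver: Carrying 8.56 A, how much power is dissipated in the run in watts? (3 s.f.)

87.3 W

ρ = 1.58 μΩ·cm = 1.58×10^-8 Ω·m
Section 1: A_strand = π(1.1750e-04)² = 4.337e-08 m²; R₁ = ρL/(N·A_s) = (1.58×10^-8)(17.9)/(7×4.337e-08) = 0.9315 Ω
Section 2: A = π(d/2)² = π(7.2000e-04 m)² = 1.629e-06 m²
R₂ = (1.58×10^-8)(26.8)/(1.629e-06) = 0.26 Ω
R = R₁ + R₂ = 1.192 Ω
P = I²R = (8.56)² × 1.192 = 87.3 W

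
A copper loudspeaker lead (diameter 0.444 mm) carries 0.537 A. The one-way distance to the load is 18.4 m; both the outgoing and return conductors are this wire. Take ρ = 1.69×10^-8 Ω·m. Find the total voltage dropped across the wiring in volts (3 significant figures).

2.16 V

A = π(d/2)² = π(2.2200e-04 m)² = 1.548e-07 m²
Total conductor length (both ways) L = 2 × 18.4 = 36.8 m
R = ρL/A = (1.69×10^-8)(36.8)/(1.548e-07) = 4.017 Ω
V = IR = 0.537 × 4.017 = 2.16 V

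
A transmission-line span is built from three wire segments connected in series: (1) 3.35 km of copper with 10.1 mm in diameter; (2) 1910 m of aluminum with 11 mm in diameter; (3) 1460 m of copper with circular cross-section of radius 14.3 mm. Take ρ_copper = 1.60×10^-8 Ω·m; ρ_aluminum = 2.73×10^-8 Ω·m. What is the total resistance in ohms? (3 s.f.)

1.25 Ω

Seg 1: A = π(d/2)² = π(5.0500e-03 m)² = 8.012e-05 m²
R_1 = (1.60×10^-8)(3350)/(8.012e-05) = 0.669 Ω
Seg 2: A = π(d/2)² = π(5.5000e-03 m)² = 9.503e-05 m²
R_2 = (2.73×10^-8)(1910)/(9.503e-05) = 0.5487 Ω
Seg 3: A = πr² = π(1.4300e-02 m)² = 6.424e-04 m²
R_3 = (1.60×10^-8)(1460)/(6.424e-04) = 0.03636 Ω
R_total = R_1 + R_2 + R_3 = 1.25 Ω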